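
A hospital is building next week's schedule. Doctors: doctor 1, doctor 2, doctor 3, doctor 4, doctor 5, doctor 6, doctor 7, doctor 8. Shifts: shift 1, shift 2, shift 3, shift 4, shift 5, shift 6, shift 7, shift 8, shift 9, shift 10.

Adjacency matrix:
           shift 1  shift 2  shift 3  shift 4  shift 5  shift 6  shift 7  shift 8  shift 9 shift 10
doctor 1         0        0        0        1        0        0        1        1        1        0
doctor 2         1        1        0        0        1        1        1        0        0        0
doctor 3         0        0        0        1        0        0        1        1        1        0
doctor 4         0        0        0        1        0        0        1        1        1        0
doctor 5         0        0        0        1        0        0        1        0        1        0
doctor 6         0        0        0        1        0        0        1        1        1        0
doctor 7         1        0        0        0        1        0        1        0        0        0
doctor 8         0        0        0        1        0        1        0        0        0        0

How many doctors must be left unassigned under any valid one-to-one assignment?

1

One maximum matching: doctor 1-shift 9, doctor 2-shift 5, doctor 3-shift 8, doctor 4-shift 4, doctor 5-shift 7, doctor 7-shift 1, doctor 8-shift 6.
The set {doctor 1, doctor 3, doctor 4, doctor 5, doctor 6} has only 4 neighbours ({shift 4, shift 7, shift 8, shift 9}), so by Hall's theorem at most 7 of the 8 doctors can be matched.
That matches 7 of the 8, leaving 1 unmatched; no matching can do better.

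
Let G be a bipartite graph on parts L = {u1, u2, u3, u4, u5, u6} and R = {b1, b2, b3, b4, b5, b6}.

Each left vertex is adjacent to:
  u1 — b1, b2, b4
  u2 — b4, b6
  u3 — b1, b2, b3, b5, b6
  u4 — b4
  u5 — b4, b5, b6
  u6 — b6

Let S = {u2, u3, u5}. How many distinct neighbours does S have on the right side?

The union of neighbours of {u2, u3, u5} is {b1, b2, b3, b4, b5, b6}, which has 6 elements.
Since |N(S)| = 6 ≥ |S| = 3, Hall's condition holds for this subset.

6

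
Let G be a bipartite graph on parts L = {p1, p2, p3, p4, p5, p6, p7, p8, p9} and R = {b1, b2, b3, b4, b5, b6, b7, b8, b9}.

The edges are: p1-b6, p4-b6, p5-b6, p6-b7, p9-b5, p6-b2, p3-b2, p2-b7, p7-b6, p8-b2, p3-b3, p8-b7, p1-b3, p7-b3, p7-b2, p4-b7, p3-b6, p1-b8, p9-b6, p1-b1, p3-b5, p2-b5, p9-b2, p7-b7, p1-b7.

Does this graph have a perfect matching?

The set {p2, p3, p4, p5, p6, p7, p8, p9} has only 5 neighbours ({b2, b3, b5, b6, b7}), so by Hall's theorem at most 6 of the 9 left vertices can be matched.
Hence no matching covers every left vertex.

No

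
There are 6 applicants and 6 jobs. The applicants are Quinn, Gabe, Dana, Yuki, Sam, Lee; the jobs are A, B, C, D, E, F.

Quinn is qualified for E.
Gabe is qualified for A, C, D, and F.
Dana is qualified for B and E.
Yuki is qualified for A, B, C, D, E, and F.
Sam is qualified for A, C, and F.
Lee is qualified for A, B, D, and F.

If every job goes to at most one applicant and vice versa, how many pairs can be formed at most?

6

One maximum matching: Quinn–E, Gabe–D, Dana–B, Yuki–A, Sam–C, Lee–F.
All 6 applicants are matched, so no larger matching exists.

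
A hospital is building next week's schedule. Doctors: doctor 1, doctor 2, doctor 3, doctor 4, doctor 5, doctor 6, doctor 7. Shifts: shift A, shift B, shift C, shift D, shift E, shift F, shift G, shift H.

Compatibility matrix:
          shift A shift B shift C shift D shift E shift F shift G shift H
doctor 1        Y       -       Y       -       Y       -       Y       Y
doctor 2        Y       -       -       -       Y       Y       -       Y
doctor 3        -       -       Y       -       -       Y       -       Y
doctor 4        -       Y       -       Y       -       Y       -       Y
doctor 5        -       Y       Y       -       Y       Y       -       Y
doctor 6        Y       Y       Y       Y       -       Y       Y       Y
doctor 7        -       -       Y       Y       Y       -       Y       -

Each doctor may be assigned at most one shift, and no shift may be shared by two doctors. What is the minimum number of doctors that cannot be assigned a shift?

0

For example, pair doctor 1–shift H, doctor 2–shift E, doctor 3–shift C, doctor 4–shift D, doctor 5–shift F, doctor 6–shift A, doctor 7–shift G.
This saturates every doctor, so 7 is the maximum.
That matches 7 of the 7, leaving 0 unmatched; no matching can do better.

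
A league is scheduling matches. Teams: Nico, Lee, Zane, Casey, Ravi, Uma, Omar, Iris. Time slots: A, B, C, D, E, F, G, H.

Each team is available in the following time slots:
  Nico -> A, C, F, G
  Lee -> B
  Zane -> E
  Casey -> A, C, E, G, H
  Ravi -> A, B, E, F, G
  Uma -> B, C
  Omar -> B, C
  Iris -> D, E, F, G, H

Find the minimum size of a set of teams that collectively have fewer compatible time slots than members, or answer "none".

3

Take S = {Lee, Uma, Omar}. Its neighbourhood is {B, C}, so |N(S)| = 2 < |S| = 3.
Every subset of size less than 3 has at least as many neighbours as members, so 3 is the minimum.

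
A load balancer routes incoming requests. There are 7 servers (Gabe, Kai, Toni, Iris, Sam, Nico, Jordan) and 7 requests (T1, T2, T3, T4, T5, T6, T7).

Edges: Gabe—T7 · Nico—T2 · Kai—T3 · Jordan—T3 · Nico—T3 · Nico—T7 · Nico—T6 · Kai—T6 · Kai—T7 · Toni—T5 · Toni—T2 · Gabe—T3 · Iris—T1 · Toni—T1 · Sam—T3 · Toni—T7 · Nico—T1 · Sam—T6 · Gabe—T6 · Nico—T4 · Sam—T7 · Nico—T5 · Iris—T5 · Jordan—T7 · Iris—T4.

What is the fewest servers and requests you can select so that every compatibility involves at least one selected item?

6

{Toni, Iris, Nico, T3, T6, T7} is a vertex cover of size 6: every edge has an endpoint in this set.
No smaller cover exists because Gabe–T3, Kai–T6, Toni–T2, Iris–T5, Sam–T7, Nico–T4 is a matching of size 6, and a cover must include an endpoint of each of these disjoint edges (König's theorem).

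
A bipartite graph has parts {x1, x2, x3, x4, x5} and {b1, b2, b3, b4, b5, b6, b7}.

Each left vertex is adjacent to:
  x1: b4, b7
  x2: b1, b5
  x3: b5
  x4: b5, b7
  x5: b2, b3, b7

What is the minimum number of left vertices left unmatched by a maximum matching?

0

A valid assignment of size 5: x1–b4, x2–b1, x3–b5, x4–b7, x5–b3.
All 5 left vertices are matched, so no larger matching exists.
That matches 5 of the 5, leaving 0 unmatched; no matching can do better.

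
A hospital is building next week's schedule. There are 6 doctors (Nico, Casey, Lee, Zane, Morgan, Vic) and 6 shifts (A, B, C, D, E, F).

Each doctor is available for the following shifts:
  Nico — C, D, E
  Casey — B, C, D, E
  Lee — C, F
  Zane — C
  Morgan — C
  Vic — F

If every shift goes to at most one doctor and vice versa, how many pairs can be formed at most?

4

For example, pair Nico–E, Casey–B, Lee–F, Zane–C.
The set {Lee, Zane, Morgan, Vic} has only 2 neighbours ({C, F}), so by Hall's theorem at most 4 of the 6 doctors can be matched.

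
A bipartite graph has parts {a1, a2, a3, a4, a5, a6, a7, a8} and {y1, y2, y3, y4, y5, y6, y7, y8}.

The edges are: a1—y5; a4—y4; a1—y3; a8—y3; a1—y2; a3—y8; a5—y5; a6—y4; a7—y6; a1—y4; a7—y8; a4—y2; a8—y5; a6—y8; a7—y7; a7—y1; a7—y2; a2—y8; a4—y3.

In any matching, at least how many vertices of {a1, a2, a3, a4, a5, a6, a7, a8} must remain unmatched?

2

For example, pair a1→y2, a2→y8, a4→y3, a5→y5, a6→y4, a7→y7.
The set {a1, a2, a3, a4, a5, a6, a8} has only 5 neighbours ({y2, y3, y4, y5, y8}), so by Hall's theorem at most 6 of the 8 left vertices can be matched.
That matches 6 of the 8, leaving 2 unmatched; no matching can do better.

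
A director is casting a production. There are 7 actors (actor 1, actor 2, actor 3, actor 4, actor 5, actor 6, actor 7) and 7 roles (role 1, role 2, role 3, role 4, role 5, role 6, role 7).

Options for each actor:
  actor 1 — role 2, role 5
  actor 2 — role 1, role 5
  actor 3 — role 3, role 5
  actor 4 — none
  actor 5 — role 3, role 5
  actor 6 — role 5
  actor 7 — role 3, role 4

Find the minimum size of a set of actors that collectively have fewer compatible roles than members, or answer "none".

Take S = {actor 4}. Its neighbourhood is {}, so |N(S)| = 0 < |S| = 1.

1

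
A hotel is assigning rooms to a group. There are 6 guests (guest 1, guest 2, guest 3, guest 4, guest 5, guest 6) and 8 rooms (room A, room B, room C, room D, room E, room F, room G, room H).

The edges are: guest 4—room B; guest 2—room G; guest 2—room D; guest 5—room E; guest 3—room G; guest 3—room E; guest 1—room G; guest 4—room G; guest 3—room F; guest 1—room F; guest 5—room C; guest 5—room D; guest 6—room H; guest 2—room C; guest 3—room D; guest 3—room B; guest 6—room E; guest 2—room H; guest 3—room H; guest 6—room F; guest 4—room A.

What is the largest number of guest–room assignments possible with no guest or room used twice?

For example, pair guest 1→room G, guest 2→room D, guest 3→room H, guest 4→room B, guest 5→room E, guest 6→room F.
This saturates every guest, so 6 is the maximum.

6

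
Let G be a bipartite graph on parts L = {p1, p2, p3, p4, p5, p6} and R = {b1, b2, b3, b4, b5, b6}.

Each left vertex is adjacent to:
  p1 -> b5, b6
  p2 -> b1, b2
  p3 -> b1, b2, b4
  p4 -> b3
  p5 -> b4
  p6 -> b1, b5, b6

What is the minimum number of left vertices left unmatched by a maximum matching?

0

One maximum matching: p1-b6, p2-b1, p3-b2, p4-b3, p5-b4, p6-b5.
All 6 left vertices are matched, so no larger matching exists.
That matches 6 of the 6, leaving 0 unmatched; no matching can do better.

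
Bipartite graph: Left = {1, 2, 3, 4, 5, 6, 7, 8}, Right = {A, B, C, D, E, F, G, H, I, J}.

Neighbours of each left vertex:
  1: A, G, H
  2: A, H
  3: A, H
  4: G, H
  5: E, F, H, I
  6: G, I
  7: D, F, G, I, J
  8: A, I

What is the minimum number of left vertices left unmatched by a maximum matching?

One maximum matching: 1→G, 2→A, 3→H, 5→E, 6→I, 7→J.
The set {1, 2, 3, 4, 6, 8} has only 4 neighbours ({A, G, H, I}), so by Hall's theorem at most 6 of the 8 left vertices can be matched.
That matches 6 of the 8, leaving 2 unmatched; no matching can do better.

2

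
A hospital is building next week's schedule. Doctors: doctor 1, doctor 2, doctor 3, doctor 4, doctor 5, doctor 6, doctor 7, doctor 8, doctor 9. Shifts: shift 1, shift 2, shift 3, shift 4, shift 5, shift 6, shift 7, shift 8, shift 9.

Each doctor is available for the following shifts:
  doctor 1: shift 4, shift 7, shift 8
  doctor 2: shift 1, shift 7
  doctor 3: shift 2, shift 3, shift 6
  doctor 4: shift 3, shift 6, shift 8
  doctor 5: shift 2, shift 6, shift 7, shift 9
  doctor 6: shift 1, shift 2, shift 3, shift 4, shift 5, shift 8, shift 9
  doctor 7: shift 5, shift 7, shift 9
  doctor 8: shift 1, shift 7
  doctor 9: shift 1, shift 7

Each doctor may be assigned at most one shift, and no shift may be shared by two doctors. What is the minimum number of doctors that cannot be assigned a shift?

A valid assignment of size 8: doctor 1-shift 4, doctor 2-shift 7, doctor 3-shift 2, doctor 4-shift 3, doctor 5-shift 6, doctor 6-shift 8, doctor 7-shift 5, doctor 8-shift 1.
The set {doctor 2, doctor 8, doctor 9} has only 2 neighbours ({shift 1, shift 7}), so by Hall's theorem at most 8 of the 9 doctors can be matched.
That matches 8 of the 9, leaving 1 unmatched; no matching can do better.

1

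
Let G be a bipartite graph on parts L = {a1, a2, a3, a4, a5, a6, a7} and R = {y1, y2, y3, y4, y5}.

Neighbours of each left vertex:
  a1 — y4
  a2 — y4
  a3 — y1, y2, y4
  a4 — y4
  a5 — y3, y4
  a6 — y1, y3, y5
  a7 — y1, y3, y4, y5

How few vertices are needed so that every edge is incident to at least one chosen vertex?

5

The 5 edges a1–y4, a3–y2, a5–y3, a6–y5, a7–y1 form a matching, so any vertex cover needs at least 5 vertices (one per matched edge).
Conversely {a3, a5, a6, a7, y4} meets every edge and has exactly 5 vertices, so 5 is optimal.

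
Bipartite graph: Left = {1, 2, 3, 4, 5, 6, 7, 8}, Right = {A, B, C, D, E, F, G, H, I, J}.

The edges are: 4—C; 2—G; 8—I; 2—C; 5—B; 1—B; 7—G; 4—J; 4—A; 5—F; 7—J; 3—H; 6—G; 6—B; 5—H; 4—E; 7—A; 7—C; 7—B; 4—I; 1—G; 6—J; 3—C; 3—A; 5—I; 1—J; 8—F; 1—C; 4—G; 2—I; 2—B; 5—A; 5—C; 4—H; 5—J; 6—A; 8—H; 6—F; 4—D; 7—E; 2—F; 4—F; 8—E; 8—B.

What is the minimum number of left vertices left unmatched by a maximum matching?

A valid assignment of size 8: 1–B, 2–F, 3–C, 4–A, 5–H, 6–G, 7–J, 8–E.
All 8 left vertices are matched, so no larger matching exists.
That matches 8 of the 8, leaving 0 unmatched; no matching can do better.

0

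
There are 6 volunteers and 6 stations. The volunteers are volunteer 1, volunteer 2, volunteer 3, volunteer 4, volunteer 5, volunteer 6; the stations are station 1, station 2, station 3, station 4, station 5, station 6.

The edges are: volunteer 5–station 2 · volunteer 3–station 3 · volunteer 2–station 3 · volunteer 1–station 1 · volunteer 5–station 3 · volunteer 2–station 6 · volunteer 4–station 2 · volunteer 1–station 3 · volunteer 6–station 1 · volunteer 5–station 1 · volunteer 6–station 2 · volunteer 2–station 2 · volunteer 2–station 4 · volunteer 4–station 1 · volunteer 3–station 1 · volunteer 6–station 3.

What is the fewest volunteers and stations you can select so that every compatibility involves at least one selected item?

A maximum matching has 4 edges (e.g. volunteer 1–station 3, volunteer 2–station 4, volunteer 3–station 1, volunteer 4–station 2).
By König's theorem the minimum vertex cover has the same size. One such cover is {volunteer 2, station 1, station 2, station 3}.

4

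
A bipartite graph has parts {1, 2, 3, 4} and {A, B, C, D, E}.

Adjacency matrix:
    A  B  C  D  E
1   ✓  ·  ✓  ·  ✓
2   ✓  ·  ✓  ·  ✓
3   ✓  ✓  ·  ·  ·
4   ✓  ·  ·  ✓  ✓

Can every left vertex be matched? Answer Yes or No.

Yes

A valid assignment of size 4: 1–A, 2–C, 3–B, 4–E.
Every left vertex is matched, so this matching saturates all of them.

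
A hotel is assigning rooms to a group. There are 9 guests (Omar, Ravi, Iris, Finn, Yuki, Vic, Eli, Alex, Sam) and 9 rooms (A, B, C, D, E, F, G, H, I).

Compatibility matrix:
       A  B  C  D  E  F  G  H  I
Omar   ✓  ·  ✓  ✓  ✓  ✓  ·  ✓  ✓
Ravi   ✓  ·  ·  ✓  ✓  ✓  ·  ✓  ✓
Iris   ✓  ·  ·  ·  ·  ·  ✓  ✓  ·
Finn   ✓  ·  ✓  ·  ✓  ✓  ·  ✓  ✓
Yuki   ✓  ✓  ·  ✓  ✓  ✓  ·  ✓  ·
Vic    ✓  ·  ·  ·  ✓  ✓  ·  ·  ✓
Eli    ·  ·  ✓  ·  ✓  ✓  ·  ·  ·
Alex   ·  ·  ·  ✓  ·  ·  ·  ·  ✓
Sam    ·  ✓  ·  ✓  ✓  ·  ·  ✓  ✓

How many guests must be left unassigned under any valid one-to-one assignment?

0

A valid assignment of size 9: Omar–H, Ravi–F, Iris–G, Finn–A, Yuki–B, Vic–I, Eli–C, Alex–D, Sam–E.
This saturates every guest, so 9 is the maximum.
That matches 9 of the 9, leaving 0 unmatched; no matching can do better.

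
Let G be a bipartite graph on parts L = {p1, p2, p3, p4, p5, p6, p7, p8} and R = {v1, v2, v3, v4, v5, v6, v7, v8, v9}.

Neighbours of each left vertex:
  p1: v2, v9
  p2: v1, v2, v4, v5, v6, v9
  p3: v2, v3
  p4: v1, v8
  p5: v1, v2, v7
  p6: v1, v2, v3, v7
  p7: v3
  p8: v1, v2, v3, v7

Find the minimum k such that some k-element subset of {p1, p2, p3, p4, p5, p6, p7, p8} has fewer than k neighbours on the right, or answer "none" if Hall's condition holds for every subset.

5

Take S = {p3, p5, p6, p7, p8}. Its neighbourhood is {v1, v2, v3, v7}, so |N(S)| = 4 < |S| = 5.
Every subset of size less than 5 has at least as many neighbours as members, so 5 is the minimum.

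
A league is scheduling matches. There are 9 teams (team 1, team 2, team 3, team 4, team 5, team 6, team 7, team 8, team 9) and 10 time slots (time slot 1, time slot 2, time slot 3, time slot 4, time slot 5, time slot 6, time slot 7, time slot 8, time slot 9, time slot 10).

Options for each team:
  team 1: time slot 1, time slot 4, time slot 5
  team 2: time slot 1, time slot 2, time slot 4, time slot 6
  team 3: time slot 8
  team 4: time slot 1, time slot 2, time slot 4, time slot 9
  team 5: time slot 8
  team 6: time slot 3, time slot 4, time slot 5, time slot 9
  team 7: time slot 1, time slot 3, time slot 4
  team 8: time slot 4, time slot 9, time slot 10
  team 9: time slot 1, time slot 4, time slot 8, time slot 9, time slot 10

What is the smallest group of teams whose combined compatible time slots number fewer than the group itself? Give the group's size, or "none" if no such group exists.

Take S = {team 3, team 5}. Its neighbourhood is {time slot 8}, so |N(S)| = 1 < |S| = 2.
No single vertex violates Hall's condition since each has at least one neighbour, so 2 is the minimum.

2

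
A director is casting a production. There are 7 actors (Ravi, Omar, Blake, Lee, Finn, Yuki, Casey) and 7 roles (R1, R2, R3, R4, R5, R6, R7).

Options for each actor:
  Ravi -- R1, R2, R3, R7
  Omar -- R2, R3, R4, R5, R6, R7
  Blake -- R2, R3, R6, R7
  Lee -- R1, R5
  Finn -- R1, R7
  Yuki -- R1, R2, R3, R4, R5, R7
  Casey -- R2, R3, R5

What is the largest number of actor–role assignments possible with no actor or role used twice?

7

For example, pair Ravi→R7, Omar→R4, Blake→R6, Lee→R5, Finn→R1, Yuki→R2, Casey→R3.
This saturates every actor, so 7 is the maximum.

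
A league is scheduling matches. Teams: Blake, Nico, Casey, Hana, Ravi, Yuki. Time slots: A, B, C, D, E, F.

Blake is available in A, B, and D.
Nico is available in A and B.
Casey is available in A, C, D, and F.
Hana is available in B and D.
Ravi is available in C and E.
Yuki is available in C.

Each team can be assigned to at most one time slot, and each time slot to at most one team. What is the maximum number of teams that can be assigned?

6

A valid assignment of size 6: Blake→D, Nico→A, Casey→F, Hana→B, Ravi→E, Yuki→C.
All 6 teams are matched, so no larger matching exists.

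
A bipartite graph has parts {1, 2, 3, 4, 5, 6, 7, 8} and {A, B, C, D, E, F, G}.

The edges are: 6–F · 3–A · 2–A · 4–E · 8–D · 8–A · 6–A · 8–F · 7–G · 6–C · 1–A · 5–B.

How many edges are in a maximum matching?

For example, pair 1-A, 4-E, 5-B, 6-C, 7-G, 8-F.
The set {1, 2, 3} has only 1 neighbour ({A}), so by Hall's theorem at most 6 of the 8 left vertices can be matched.

6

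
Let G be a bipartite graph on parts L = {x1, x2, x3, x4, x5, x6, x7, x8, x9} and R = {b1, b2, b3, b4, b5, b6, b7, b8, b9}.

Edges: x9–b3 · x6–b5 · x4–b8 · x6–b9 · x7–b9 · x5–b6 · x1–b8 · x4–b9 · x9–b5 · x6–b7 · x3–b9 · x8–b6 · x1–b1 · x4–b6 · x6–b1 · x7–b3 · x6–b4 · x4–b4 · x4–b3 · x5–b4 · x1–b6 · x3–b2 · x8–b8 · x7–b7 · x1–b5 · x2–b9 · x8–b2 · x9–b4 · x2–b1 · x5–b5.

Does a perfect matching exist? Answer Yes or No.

Yes

A valid assignment of size 9: x1→b5, x2→b9, x3→b2, x4→b4, x5→b6, x6→b1, x7→b7, x8→b8, x9→b3.
Every left vertex is matched, so this is a perfect matching.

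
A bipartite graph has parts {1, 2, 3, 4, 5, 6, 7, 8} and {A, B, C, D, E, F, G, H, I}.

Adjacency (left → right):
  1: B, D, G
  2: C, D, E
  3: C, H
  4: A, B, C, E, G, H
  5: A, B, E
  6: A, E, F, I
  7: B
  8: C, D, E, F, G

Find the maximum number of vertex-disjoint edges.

For example, pair 1–D, 2–C, 3–H, 4–A, 5–E, 6–I, 7–B, 8–G.
This saturates every left vertex, so 8 is the maximum.

8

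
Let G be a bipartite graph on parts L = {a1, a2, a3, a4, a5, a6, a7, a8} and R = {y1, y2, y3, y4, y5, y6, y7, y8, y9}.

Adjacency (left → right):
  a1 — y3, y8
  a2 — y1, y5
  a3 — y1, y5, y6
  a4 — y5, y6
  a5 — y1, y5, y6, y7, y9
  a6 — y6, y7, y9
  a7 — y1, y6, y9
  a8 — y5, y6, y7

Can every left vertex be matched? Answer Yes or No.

The set {a2, a3, a4, a5, a6, a7, a8} has only 5 neighbours ({y1, y5, y6, y7, y9}), so by Hall's theorem at most 6 of the 8 left vertices can be matched.
Hence no matching covers every left vertex.

No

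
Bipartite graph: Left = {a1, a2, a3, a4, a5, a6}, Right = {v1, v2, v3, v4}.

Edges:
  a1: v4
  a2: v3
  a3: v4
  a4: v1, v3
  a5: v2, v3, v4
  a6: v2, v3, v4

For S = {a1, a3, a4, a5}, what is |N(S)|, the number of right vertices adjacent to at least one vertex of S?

The union of neighbours of {a1, a3, a4, a5} is {v1, v2, v3, v4}, which has 4 elements.
Since |N(S)| = 4 ≥ |S| = 4, Hall's condition holds for this subset.

4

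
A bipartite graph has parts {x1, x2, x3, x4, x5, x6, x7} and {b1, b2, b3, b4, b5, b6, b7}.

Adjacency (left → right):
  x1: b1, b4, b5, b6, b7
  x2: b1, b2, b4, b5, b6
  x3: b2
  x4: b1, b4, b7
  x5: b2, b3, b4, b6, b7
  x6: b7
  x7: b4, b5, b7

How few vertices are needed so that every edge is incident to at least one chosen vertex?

7

The 7 edges x1–b6, x2–b1, x3–b2, x4–b4, x5–b3, x6–b7, x7–b5 form a matching, so any vertex cover needs at least 7 vertices (one per matched edge).
Conversely {x1, x2, x3, x4, x5, x6, x7} meets every edge and has exactly 7 vertices, so 7 is optimal.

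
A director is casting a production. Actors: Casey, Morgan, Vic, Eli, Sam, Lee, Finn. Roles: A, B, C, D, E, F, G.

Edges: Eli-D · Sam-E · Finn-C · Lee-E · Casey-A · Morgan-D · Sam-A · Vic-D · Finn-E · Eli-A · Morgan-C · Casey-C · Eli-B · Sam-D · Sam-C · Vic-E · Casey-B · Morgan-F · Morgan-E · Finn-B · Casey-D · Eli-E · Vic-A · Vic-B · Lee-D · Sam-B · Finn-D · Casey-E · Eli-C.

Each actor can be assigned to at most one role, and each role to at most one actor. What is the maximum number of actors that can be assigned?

A valid assignment of size 6: Casey-C, Morgan-F, Vic-D, Eli-A, Sam-B, Lee-E.
The set {Casey, Vic, Eli, Sam, Lee, Finn} has only 5 neighbours ({A, B, C, D, E}), so by Hall's theorem at most 6 of the 7 actors can be matched.

6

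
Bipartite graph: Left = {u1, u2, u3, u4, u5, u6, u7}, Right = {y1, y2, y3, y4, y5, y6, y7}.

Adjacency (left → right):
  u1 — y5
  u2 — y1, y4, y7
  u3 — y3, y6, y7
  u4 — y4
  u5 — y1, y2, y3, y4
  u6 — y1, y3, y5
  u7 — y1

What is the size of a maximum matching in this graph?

For example, pair u1–y5, u2–y7, u3–y6, u4–y4, u5–y2, u6–y3, u7–y1.
This saturates every left vertex, so 7 is the maximum.

7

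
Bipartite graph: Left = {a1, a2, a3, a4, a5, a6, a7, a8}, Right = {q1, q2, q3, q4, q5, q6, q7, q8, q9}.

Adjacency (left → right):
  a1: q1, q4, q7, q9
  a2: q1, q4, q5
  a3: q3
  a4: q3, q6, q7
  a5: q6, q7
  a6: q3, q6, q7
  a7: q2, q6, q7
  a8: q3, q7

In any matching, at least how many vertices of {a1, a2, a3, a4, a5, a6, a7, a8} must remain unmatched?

2

One maximum matching: a1→q4, a2→q5, a3→q3, a4→q6, a5→q7, a7→q2.
The set {a3, a4, a5, a6, a8} has only 3 neighbours ({q3, q6, q7}), so by Hall's theorem at most 6 of the 8 left vertices can be matched.
That matches 6 of the 8, leaving 2 unmatched; no matching can do better.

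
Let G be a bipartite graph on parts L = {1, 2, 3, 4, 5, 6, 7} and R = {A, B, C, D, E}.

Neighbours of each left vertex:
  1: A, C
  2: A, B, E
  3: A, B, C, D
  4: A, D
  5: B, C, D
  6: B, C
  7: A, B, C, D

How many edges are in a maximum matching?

5

A valid assignment of size 5: 1→A, 2→E, 3→C, 4→D, 5→B.
The set {1, 3, 4, 5, 6, 7} has only 4 neighbours ({A, B, C, D}), so by Hall's theorem at most 5 of the 7 left vertices can be matched.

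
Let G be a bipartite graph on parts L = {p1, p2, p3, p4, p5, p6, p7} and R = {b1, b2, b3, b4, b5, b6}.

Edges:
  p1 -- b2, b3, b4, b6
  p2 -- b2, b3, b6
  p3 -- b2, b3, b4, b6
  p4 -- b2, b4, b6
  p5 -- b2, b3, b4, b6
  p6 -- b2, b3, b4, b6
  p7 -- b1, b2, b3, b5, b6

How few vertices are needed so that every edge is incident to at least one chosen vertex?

{p7, b2, b3, b4, b6} is a vertex cover of size 5: every edge has an endpoint in this set.
No smaller cover exists because p1–b2, p2–b3, p3–b4, p4–b6, p7–b1 is a matching of size 5, and a cover must include an endpoint of each of these disjoint edges (König's theorem).

5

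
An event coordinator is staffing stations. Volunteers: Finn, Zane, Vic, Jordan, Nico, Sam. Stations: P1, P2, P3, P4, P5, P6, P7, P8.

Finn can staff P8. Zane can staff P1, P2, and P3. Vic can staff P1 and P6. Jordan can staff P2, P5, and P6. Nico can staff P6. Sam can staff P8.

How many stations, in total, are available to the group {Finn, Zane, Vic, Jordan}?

The union of neighbours of {Finn, Zane, Vic, Jordan} is {P1, P2, P3, P5, P6, P8}, which has 6 elements.
Since |N(S)| = 6 ≥ |S| = 4, Hall's condition holds for this subset.

6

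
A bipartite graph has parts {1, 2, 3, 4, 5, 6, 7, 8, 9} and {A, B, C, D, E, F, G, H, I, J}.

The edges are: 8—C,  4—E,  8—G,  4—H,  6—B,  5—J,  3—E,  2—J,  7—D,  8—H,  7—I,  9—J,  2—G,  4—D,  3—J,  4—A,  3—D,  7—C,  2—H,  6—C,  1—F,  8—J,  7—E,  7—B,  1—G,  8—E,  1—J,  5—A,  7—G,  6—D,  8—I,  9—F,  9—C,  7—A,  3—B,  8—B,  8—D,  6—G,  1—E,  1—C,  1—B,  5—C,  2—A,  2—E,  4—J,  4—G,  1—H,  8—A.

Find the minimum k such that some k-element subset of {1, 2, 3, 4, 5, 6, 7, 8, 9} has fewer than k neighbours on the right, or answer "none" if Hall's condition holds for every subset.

A matching saturating every left vertex exists, for instance 1→F, 2→H, 3→B, 4→A, 5→C, 6→D, 7→E, 8→G, 9→J.
By Hall's marriage theorem, this means |N(S)| ≥ |S| for every subset S, so no violating subset exists.

none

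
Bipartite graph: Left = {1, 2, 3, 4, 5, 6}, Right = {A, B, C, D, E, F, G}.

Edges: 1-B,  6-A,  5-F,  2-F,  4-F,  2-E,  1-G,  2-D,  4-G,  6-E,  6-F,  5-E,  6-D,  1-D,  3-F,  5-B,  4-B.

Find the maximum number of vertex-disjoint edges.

One maximum matching: 1–D, 2–E, 3–F, 4–G, 5–B, 6–A.
All 6 left vertices are matched, so no larger matching exists.

6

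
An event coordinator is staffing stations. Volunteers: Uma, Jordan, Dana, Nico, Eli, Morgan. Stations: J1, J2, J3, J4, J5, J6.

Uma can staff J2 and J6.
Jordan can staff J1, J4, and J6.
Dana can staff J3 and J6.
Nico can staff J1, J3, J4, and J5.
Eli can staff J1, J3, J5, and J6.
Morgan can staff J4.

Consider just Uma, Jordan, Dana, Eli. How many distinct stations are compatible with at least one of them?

6

The union of neighbours of {Uma, Jordan, Dana, Eli} is {J1, J2, J3, J4, J5, J6}, which has 6 elements.
Since |N(S)| = 6 ≥ |S| = 4, Hall's condition holds for this subset.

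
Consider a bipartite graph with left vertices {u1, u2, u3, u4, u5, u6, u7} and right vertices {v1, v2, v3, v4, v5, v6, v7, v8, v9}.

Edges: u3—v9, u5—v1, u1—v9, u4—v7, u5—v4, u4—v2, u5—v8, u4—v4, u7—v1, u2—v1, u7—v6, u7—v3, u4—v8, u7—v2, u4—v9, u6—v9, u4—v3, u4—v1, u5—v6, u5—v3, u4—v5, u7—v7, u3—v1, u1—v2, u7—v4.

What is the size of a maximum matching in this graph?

6

A valid assignment of size 6: u1–v2, u2–v1, u3–v9, u4–v8, u5–v6, u7–v3.
The set {u2, u3, u6} has only 2 neighbours ({v1, v9}), so by Hall's theorem at most 6 of the 7 left vertices can be matched.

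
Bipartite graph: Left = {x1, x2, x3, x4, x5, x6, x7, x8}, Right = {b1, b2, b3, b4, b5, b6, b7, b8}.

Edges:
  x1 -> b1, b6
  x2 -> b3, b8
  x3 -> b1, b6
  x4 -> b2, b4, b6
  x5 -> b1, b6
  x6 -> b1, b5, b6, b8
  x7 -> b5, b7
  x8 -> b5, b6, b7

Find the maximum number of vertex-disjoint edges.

7

A valid assignment of size 7: x1-b1, x2-b3, x3-b6, x4-b4, x6-b8, x7-b7, x8-b5.
The set {x1, x3, x5} has only 2 neighbours ({b1, b6}), so by Hall's theorem at most 7 of the 8 left vertices can be matched.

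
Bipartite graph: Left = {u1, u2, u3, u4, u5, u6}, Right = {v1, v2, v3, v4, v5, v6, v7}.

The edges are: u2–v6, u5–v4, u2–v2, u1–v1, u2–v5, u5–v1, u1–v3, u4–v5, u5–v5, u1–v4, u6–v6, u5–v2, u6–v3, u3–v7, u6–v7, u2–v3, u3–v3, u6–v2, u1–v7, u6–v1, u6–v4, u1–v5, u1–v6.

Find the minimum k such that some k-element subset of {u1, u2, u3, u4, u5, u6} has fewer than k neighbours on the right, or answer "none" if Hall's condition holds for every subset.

none

A matching saturating every left vertex exists, for instance u1→v6, u2→v2, u3→v7, u4→v5, u5→v1, u6→v3.
By Hall's marriage theorem, this means |N(S)| ≥ |S| for every subset S, so no violating subset exists.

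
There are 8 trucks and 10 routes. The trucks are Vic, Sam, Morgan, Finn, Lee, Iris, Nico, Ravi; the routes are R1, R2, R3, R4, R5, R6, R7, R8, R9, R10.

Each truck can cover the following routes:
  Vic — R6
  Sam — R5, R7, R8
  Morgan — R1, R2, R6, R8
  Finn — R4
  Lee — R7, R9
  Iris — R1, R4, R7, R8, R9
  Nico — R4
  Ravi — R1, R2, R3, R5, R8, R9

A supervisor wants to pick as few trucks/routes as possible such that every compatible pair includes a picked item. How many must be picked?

{Vic, Sam, Morgan, Lee, Iris, Ravi, R4} is a vertex cover of size 7: every edge has an endpoint in this set.
No smaller cover exists because Vic–R6, Sam–R5, Morgan–R8, Finn–R4, Lee–R7, Iris–R1, Ravi–R9 is a matching of size 7, and a cover must include an endpoint of each of these disjoint edges (König's theorem).

7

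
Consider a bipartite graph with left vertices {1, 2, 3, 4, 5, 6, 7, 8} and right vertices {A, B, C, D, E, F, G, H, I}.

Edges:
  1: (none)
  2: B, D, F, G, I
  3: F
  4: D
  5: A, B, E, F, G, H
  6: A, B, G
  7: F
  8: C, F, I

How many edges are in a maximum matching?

One maximum matching: 2-G, 3-F, 4-D, 5-A, 6-B, 8-C.
The set {1, 3, 7} has only 1 neighbour ({F}), so by Hall's theorem at most 6 of the 8 left vertices can be matched.

6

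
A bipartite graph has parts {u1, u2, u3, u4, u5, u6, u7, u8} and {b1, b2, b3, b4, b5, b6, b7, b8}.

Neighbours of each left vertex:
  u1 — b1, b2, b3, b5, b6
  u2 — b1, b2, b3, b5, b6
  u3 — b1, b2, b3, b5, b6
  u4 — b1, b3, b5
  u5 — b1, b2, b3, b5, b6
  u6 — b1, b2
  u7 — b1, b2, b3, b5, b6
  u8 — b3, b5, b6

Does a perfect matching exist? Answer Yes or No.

The set {u1, u2, u3, u4, u5, u6, u7, u8} has only 5 neighbours ({b1, b2, b3, b5, b6}), so by Hall's theorem at most 5 of the 8 left vertices can be matched.
Hence no matching covers every left vertex.

No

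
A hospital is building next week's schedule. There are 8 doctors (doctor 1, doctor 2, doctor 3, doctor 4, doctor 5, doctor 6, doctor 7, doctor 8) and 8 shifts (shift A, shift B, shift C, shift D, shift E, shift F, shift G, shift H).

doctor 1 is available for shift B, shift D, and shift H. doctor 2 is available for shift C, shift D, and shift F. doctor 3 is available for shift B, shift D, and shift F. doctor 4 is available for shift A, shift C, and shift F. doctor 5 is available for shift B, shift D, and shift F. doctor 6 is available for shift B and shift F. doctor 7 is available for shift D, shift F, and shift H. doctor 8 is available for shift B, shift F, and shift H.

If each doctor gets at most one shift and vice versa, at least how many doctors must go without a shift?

2

For example, pair doctor 1–shift H, doctor 2–shift C, doctor 3–shift B, doctor 4–shift A, doctor 5–shift D, doctor 6–shift F.
The set {doctor 1, doctor 3, doctor 5, doctor 6, doctor 7, doctor 8} has only 4 neighbours ({shift B, shift D, shift F, shift H}), so by Hall's theorem at most 6 of the 8 doctors can be matched.
That matches 6 of the 8, leaving 2 unmatched; no matching can do better.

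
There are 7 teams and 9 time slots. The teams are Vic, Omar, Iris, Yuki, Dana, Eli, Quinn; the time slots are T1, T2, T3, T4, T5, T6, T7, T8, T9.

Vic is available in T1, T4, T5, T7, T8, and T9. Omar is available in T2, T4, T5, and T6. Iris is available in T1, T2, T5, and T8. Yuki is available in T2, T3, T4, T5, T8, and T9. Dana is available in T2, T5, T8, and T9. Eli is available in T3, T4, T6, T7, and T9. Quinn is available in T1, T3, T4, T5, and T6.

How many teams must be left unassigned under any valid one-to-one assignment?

A valid assignment of size 7: Vic-T7, Omar-T6, Iris-T2, Yuki-T5, Dana-T9, Eli-T3, Quinn-T4.
All 7 teams are matched, so no larger matching exists.
That matches 7 of the 7, leaving 0 unmatched; no matching can do better.

0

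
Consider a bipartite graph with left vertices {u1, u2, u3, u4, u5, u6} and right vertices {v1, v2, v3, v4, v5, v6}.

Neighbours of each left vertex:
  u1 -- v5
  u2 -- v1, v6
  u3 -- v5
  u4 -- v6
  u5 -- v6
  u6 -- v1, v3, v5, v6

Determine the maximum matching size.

A valid assignment of size 4: u1-v5, u2-v1, u4-v6, u6-v3.
The set {u1, u3, u4, u5} has only 2 neighbours ({v5, v6}), so by Hall's theorem at most 4 of the 6 left vertices can be matched.

4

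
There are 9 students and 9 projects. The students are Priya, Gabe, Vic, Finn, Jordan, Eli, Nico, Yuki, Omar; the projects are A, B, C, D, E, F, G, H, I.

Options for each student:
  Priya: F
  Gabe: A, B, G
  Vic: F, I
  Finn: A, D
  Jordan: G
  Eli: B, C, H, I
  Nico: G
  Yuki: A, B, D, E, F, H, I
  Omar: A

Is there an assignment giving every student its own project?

The set {Jordan, Nico} has only 1 neighbour ({G}), so by Hall's theorem at most 8 of the 9 students can be matched.
Hence no matching covers every student.

No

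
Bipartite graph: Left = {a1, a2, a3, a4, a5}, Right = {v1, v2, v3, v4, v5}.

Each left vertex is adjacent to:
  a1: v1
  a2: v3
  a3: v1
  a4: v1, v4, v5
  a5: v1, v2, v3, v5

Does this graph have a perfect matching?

No

The set {a1, a3} has only 1 neighbour ({v1}), so by Hall's theorem at most 4 of the 5 left vertices can be matched.
Hence no matching covers every left vertex.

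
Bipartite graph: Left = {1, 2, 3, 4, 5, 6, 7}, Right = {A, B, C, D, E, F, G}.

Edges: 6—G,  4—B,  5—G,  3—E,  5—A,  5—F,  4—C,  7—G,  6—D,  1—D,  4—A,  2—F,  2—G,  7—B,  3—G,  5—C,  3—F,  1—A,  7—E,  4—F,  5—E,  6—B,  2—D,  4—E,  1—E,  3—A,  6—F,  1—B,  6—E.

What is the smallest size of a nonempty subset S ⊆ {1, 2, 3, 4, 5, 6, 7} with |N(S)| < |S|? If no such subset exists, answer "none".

none

A matching saturating every left vertex exists, for instance 1→E, 2→D, 3→F, 4→A, 5→C, 6→G, 7→B.
By Hall's marriage theorem, this means |N(S)| ≥ |S| for every subset S, so no violating subset exists.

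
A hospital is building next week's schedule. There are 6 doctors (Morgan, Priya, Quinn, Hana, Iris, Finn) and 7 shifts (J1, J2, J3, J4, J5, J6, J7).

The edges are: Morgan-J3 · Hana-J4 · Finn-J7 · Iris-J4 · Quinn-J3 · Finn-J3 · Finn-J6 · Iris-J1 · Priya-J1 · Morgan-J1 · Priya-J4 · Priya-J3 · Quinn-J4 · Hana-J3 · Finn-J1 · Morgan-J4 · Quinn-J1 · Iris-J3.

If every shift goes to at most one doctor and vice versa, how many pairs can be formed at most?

4

A valid assignment of size 4: Morgan-J4, Priya-J1, Quinn-J3, Finn-J7.
The set {Morgan, Priya, Quinn, Hana, Iris} has only 3 neighbours ({J1, J3, J4}), so by Hall's theorem at most 4 of the 6 doctors can be matched.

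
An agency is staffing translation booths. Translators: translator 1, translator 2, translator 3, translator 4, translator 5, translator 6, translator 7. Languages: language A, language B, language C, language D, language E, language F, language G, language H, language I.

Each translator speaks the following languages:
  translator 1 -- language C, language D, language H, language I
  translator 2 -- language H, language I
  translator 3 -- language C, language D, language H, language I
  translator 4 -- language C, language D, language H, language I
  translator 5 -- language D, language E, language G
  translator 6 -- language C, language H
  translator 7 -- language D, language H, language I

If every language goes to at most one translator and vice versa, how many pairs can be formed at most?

A valid assignment of size 5: translator 1–language C, translator 2–language I, translator 3–language H, translator 4–language D, translator 5–language G.
The set {translator 1, translator 2, translator 3, translator 4, translator 6, translator 7} has only 4 neighbours ({language C, language D, language H, language I}), so by Hall's theorem at most 5 of the 7 translators can be matched.

5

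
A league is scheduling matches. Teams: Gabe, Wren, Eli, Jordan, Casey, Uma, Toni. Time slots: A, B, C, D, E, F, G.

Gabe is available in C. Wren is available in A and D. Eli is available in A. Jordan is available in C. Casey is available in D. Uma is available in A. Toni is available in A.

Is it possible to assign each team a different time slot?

No

The set {Gabe, Wren, Eli, Jordan, Casey, Uma, Toni} has only 3 neighbours ({A, C, D}), so by Hall's theorem at most 3 of the 7 teams can be matched.
Hence no matching covers every team.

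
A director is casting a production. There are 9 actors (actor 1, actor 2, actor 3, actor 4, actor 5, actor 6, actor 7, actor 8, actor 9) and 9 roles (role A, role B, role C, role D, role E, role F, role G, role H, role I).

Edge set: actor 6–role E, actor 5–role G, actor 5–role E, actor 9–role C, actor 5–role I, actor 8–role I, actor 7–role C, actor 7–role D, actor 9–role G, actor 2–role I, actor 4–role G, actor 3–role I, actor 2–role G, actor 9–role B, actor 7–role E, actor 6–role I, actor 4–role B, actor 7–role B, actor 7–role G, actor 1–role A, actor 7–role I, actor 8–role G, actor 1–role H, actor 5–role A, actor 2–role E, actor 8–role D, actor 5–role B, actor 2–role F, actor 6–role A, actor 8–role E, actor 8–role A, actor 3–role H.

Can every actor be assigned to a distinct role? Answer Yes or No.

A valid assignment of size 9: actor 1→role A, actor 2→role F, actor 3→role H, actor 4→role B, actor 5→role I, actor 6→role E, actor 7→role C, actor 8→role D, actor 9→role G.
All 9 actors are covered.

Yes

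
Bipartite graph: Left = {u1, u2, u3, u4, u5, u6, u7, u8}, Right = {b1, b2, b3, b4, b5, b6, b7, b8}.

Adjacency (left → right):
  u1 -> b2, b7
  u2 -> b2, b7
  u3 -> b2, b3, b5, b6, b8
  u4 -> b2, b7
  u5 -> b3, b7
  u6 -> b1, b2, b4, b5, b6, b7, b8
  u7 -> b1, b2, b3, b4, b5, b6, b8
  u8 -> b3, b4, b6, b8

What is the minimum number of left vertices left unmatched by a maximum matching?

For example, pair u1→b2, u2→b7, u3→b5, u5→b3, u6→b1, u7→b6, u8→b8.
The set {u1, u2, u4} has only 2 neighbours ({b2, b7}), so by Hall's theorem at most 7 of the 8 left vertices can be matched.
That matches 7 of the 8, leaving 1 unmatched; no matching can do better.

1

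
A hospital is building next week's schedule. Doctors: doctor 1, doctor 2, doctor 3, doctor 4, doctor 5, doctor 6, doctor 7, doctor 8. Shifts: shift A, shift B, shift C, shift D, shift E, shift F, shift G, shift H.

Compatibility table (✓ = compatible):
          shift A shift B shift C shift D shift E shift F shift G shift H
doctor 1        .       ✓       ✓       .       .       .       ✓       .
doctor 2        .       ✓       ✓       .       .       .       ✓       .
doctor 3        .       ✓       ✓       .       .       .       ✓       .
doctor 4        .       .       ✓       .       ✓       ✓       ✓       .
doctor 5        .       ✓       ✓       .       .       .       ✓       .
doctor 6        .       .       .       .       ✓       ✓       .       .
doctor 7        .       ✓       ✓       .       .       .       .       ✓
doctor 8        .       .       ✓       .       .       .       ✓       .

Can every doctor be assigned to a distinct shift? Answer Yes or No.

No

The set {doctor 1, doctor 2, doctor 3, doctor 5, doctor 8} has only 3 neighbours ({shift B, shift C, shift G}), so by Hall's theorem at most 6 of the 8 doctors can be matched.
Hence no matching covers every doctor.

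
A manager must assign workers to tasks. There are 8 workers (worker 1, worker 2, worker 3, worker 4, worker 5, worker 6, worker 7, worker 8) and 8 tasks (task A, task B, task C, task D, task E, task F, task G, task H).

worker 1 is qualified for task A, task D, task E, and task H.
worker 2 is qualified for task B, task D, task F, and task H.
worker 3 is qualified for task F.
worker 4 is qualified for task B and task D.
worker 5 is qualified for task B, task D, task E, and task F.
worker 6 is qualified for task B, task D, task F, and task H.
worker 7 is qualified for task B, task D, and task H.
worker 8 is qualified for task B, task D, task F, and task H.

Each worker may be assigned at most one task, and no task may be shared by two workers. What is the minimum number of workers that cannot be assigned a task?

2

One maximum matching: worker 1-task A, worker 2-task H, worker 3-task F, worker 4-task B, worker 5-task E, worker 6-task D.
The set {worker 2, worker 3, worker 4, worker 6, worker 7, worker 8} has only 4 neighbours ({task B, task D, task F, task H}), so by Hall's theorem at most 6 of the 8 workers can be matched.
That matches 6 of the 8, leaving 2 unmatched; no matching can do better.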